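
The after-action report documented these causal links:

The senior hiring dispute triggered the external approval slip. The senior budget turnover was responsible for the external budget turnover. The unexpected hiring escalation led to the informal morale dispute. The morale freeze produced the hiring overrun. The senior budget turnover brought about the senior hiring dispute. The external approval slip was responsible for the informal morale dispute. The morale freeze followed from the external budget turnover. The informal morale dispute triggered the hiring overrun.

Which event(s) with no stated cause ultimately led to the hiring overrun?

Tracing upstream from the hiring overrun: the hiring overrun ← the morale freeze ← the external budget turnover ← the senior budget turnover.
A separate upstream branch: the hiring overrun ← the informal morale dispute ← the unexpected hiring escalation.
Each of those chain origins has no stated cause.

the senior budget turnover, the unexpected hiring escalation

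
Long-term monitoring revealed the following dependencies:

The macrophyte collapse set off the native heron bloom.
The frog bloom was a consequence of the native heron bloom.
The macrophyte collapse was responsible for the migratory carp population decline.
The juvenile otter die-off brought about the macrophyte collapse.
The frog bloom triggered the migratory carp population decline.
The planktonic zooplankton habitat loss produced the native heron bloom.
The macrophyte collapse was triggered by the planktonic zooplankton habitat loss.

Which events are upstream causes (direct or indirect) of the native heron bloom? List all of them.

the juvenile otter die-off, the macrophyte collapse, the planktonic zooplankton habitat loss

Immediate causes of the native heron bloom: the planktonic zooplankton habitat loss, the macrophyte collapse.
Further upstream: the juvenile otter die-off.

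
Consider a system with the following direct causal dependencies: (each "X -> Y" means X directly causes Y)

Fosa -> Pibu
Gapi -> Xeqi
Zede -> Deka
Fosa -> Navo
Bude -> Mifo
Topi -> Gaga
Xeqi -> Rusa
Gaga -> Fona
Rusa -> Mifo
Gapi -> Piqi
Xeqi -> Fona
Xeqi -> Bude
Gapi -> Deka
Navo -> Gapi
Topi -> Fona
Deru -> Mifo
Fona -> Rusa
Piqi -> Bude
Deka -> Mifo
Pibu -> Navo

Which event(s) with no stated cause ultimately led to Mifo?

Tracing upstream from Mifo: Mifo ← Deka ← Gapi ← Navo ← Fosa.
A separate upstream branch: Mifo ← Rusa ← Fona ← Topi.
A separate upstream branch: Mifo ← Deka ← Zede.
A separate upstream branch: Mifo ← Deru.
Each of those chain origins has no stated cause.

Deru, Fosa, Topi, Zede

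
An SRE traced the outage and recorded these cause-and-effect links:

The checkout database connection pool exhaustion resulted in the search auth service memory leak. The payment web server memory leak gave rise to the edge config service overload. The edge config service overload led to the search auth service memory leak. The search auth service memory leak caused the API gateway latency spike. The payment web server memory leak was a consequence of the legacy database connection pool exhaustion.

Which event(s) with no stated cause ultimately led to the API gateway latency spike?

the checkout database connection pool exhaustion, the legacy database connection pool exhaustion

Tracing upstream from the API gateway latency spike: the API gateway latency spike ← the search auth service memory leak ← the edge config service overload ← the payment web server memory leak ← the legacy database connection pool exhaustion.
A separate upstream branch: the API gateway latency spike ← the search auth service memory leak ← the checkout database connection pool exhaustion.
Each of those chain origins has no stated cause.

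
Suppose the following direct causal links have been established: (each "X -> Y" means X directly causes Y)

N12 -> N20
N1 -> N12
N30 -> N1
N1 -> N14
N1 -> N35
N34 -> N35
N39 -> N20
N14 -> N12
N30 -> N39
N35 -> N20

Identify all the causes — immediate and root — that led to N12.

Immediate causes of N12: N1, N14.
Further upstream: N30.

N1, N14, N30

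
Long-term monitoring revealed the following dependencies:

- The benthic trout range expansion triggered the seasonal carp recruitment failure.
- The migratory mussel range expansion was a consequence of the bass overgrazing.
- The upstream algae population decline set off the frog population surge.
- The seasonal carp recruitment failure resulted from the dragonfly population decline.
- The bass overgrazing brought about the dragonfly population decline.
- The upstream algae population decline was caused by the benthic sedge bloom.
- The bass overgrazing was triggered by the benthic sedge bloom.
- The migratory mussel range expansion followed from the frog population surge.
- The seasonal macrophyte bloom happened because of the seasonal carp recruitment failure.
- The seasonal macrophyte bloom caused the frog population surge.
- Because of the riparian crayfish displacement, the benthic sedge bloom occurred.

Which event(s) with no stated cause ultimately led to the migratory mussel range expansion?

Tracing upstream from the migratory mussel range expansion: the migratory mussel range expansion ← the bass overgrazing ← the benthic sedge bloom ← the riparian crayfish displacement.
A separate upstream branch: the migratory mussel range expansion ← the frog population surge ← the seasonal macrophyte bloom ← the seasonal carp recruitment failure ← the benthic trout range expansion.
Each of those chain origins has no stated cause.

the benthic trout range expansion, the riparian crayfish displacement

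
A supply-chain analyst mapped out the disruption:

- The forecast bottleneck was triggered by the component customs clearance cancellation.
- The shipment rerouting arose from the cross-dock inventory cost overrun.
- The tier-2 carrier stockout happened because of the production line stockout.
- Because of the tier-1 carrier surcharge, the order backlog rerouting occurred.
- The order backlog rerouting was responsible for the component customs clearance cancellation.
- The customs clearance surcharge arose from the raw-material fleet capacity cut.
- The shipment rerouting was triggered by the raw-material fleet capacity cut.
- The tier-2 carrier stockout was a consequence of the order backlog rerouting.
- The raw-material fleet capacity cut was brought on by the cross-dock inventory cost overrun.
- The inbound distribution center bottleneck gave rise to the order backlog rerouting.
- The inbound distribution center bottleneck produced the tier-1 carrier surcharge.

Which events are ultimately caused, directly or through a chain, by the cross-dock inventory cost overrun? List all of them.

the customs clearance surcharge, the raw-material fleet capacity cut, the shipment rerouting

Direct effects: the raw-material fleet capacity cut, the shipment rerouting.
2 steps out: the customs clearance surcharge.
Not reachable from it: the inbound distribution center bottleneck, the tier-1 carrier surcharge, the order backlog rerouting, the component customs clearance cancellation, the forecast bottleneck, the production line stockout, the tier-2 carrier stockout.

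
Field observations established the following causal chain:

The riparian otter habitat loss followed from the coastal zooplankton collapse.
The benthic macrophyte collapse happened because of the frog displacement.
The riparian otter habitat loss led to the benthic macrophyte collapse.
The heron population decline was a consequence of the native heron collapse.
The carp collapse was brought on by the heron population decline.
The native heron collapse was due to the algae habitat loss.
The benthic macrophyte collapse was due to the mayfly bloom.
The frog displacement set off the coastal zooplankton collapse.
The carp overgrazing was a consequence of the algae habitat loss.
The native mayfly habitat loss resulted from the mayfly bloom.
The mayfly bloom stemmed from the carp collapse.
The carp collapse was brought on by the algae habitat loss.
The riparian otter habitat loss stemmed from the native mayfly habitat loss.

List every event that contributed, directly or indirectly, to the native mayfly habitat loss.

the algae habitat loss, the carp collapse, the heron population decline, the mayfly bloom, the native heron collapse

Immediate cause of the native mayfly habitat loss: the mayfly bloom.
Further upstream: the algae habitat loss, the native heron collapse, the heron population decline, the carp collapse.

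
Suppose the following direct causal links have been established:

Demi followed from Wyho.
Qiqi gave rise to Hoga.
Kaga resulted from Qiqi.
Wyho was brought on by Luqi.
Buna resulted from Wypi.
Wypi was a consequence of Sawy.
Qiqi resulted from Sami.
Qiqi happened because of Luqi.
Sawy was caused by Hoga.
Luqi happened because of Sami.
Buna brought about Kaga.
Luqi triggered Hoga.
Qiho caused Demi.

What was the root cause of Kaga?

Sami

Tracing upstream from Kaga: Kaga ← Qiqi ← Sami.
Sami has no stated cause, so it is the root.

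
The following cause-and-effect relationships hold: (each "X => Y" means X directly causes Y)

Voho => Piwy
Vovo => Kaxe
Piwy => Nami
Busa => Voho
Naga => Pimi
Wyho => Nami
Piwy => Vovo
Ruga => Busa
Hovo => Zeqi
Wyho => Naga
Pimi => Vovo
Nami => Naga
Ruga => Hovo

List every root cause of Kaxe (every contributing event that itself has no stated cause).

Ruga, Wyho

Tracing upstream from Kaxe: Kaxe ← Vovo ← Piwy ← Voho ← Busa ← Ruga.
A separate upstream branch: Kaxe ← Vovo ← Pimi ← Naga ← Wyho.
Each of those chain origins has no stated cause.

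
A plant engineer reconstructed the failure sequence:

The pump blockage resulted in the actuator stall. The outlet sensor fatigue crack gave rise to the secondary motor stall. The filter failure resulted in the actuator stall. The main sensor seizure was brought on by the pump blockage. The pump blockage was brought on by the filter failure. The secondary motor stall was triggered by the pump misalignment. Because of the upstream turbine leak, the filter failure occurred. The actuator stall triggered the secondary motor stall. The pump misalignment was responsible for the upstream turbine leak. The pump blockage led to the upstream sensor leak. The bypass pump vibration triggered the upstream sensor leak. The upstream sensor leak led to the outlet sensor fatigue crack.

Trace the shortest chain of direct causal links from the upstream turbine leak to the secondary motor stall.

the upstream turbine leak → the filter failure
the filter failure → the actuator stall
the actuator stall → the secondary motor stall
Length: 3 steps.

the upstream turbine leak → the filter failure → the actuator stall → the secondary motor stall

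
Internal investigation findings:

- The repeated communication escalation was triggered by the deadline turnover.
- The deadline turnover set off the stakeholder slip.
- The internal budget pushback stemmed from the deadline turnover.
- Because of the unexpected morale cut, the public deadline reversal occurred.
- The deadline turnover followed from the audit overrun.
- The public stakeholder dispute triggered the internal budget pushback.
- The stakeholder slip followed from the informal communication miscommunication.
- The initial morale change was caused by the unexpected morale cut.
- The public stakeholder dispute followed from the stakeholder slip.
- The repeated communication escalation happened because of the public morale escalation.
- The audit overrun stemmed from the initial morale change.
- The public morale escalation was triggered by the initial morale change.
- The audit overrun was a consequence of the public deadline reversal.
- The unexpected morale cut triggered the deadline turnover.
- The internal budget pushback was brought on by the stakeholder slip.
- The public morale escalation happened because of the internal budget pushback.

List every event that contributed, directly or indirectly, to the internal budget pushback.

Immediate causes of the internal budget pushback: the deadline turnover, the stakeholder slip, the public stakeholder dispute.
Further upstream: the unexpected morale cut, the public deadline reversal, the initial morale change, the audit overrun, the informal communication miscommunication.

the audit overrun, the deadline turnover, the informal communication miscommunication, the initial morale change, the public deadline reversal, the public stakeholder dispute, the stakeholder slip, the unexpected morale cut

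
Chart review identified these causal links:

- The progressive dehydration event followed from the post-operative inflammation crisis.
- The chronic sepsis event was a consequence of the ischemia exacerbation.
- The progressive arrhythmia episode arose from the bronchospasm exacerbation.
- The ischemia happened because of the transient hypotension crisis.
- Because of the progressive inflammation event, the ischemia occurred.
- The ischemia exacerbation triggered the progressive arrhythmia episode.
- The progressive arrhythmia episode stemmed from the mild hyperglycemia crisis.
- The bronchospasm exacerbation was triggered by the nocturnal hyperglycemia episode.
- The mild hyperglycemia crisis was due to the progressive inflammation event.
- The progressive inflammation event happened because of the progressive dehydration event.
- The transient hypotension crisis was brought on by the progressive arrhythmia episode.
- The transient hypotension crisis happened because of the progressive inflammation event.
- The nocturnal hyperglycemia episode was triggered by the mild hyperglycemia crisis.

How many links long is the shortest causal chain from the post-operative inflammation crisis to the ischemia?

Shortest chain: the post-operative inflammation crisis → the progressive dehydration event → the progressive inflammation event → the ischemia.

3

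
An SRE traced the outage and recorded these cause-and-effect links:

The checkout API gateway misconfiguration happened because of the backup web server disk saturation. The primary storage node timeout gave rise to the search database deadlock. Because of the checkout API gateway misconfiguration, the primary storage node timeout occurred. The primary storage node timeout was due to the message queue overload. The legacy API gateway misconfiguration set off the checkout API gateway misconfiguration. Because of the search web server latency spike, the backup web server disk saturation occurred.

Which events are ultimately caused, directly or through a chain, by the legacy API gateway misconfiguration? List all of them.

Direct effects: the checkout API gateway misconfiguration.
2 steps out: the primary storage node timeout.
3 steps out: the search database deadlock.
Not reachable from it: the search web server latency spike, the backup web server disk saturation, the message queue overload.

the checkout API gateway misconfiguration, the primary storage node timeout, the search database deadlock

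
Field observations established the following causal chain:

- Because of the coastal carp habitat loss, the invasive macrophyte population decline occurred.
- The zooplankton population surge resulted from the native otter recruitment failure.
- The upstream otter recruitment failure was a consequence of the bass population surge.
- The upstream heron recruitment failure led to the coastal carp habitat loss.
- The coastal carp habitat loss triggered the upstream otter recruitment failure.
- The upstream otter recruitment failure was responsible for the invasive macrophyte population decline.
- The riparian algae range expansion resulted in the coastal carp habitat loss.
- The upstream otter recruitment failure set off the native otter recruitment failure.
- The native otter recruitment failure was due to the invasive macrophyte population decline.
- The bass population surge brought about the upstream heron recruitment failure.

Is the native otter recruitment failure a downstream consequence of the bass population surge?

There is a causal chain: the bass population surge → the upstream otter recruitment failure → the native otter recruitment failure.

Yes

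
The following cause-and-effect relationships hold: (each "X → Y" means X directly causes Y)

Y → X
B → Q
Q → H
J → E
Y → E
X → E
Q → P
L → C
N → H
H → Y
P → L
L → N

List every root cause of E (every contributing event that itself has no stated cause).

B, J

Tracing upstream from E: E ← Y ← H ← Q ← B.
A separate upstream branch: E ← J.
Each of those chain origins has no stated cause.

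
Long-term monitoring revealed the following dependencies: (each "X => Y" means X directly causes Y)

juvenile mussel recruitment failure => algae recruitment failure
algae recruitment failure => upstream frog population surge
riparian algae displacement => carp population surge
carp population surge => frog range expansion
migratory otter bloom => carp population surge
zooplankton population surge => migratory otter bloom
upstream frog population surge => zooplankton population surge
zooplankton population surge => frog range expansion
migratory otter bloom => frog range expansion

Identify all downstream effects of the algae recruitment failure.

the carp population surge, the frog range expansion, the migratory otter bloom, the upstream frog population surge, the zooplankton population surge

Direct effects: the upstream frog population surge.
2 steps out: the zooplankton population surge.
3 steps out: the migratory otter bloom, the frog range expansion.
4 steps out: the carp population surge.
Not reachable from it: the juvenile mussel recruitment failure, the riparian algae displacement.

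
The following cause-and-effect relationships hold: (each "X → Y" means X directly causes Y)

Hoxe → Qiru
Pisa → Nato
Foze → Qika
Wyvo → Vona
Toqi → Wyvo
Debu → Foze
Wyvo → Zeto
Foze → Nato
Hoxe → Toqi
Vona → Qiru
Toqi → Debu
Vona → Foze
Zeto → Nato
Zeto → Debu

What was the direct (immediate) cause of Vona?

Wyvo

Upstream contributors include Hoxe, Toqi, but only Wyvo feeds directly into Vona.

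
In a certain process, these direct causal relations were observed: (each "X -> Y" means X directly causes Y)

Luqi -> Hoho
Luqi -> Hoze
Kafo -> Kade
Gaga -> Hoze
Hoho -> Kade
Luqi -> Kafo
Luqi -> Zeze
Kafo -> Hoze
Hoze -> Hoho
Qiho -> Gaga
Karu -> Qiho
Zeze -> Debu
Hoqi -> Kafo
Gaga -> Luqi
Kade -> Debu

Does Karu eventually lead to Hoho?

Yes

There is a causal chain: Karu → Qiho → Gaga → Luqi → Hoho.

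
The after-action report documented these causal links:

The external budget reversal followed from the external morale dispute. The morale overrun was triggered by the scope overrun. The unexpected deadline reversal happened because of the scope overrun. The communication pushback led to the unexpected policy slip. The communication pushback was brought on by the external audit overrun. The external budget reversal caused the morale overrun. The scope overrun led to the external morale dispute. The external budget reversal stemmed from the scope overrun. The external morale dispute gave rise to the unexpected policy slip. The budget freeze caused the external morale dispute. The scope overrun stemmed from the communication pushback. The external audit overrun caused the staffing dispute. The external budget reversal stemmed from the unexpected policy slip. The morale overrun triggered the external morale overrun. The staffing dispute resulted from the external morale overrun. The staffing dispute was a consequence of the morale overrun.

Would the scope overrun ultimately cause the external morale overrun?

Yes

There is a causal chain: the scope overrun → the morale overrun → the external morale overrun.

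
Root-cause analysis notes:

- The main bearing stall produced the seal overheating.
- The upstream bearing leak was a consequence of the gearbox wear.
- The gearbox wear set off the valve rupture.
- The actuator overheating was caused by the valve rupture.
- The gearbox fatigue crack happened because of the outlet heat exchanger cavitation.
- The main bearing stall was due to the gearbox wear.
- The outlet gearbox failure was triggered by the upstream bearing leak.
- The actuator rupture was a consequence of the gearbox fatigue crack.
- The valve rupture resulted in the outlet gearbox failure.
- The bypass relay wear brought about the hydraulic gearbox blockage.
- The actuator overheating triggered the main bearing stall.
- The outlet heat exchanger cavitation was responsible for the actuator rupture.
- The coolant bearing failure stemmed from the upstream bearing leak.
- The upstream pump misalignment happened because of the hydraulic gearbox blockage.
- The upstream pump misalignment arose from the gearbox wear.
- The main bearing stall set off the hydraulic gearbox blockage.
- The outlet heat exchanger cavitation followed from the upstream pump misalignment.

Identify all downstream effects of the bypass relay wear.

the actuator rupture, the gearbox fatigue crack, the hydraulic gearbox blockage, the outlet heat exchanger cavitation, the upstream pump misalignment

Direct effects: the hydraulic gearbox blockage.
2 steps out: the upstream pump misalignment.
3 steps out: the outlet heat exchanger cavitation.
4 steps out: the gearbox fatigue crack, the actuator rupture.
Not reachable from it: the gearbox wear, the upstream bearing leak, the valve rupture, the actuator overheating, the main bearing stall, the coolant bearing failure, the outlet gearbox failure, the seal overheating.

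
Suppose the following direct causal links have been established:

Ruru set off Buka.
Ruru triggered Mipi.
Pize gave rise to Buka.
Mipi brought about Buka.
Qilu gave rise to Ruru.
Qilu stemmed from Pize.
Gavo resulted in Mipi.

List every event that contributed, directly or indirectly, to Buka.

Immediate causes of Buka: Pize, Ruru, Mipi.
Further upstream: Qilu, Gavo.

Gavo, Mipi, Pize, Qilu, Ruru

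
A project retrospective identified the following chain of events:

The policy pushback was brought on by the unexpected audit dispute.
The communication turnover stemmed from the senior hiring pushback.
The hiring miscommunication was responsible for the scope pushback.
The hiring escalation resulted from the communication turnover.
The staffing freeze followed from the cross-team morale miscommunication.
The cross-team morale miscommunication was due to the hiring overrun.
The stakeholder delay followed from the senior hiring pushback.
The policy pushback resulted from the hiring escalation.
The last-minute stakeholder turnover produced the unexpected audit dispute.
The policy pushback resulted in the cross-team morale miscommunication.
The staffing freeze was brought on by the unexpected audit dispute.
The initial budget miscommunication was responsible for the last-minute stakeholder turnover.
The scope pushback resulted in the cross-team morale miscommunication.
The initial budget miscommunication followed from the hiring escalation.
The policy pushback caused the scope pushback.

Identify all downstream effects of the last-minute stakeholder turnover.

Direct effects: the unexpected audit dispute.
2 steps out: the policy pushback, the staffing freeze.
3 steps out: the scope pushback, the cross-team morale miscommunication.
Not reachable from it: the hiring miscommunication, the senior hiring pushback, the stakeholder delay, the communication turnover, the hiring escalation, the initial budget miscommunication, the hiring overrun.

the cross-team morale miscommunication, the policy pushback, the scope pushback, the staffing freeze, the unexpected audit dispute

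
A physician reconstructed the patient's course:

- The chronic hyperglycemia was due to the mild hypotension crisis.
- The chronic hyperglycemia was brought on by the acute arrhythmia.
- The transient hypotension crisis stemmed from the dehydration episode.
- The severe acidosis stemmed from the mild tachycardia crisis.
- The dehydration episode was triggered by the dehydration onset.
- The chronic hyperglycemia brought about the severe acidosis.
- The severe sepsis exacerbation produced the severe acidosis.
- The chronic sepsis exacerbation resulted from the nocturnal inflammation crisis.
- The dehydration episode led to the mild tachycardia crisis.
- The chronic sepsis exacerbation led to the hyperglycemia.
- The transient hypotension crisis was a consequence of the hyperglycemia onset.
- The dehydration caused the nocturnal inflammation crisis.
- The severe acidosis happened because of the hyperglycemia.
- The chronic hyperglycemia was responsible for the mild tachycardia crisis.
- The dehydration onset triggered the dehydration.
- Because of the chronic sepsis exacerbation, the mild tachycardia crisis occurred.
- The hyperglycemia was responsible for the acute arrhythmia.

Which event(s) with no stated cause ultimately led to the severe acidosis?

the dehydration onset, the mild hypotension crisis, the severe sepsis exacerbation

Tracing upstream from the severe acidosis: the severe acidosis ← the mild tachycardia crisis ← the dehydration episode ← the dehydration onset.
A separate upstream branch: the severe acidosis ← the severe sepsis exacerbation.
A separate upstream branch: the severe acidosis ← the chronic hyperglycemia ← the mild hypotension crisis.
Each of those chain origins has no stated cause.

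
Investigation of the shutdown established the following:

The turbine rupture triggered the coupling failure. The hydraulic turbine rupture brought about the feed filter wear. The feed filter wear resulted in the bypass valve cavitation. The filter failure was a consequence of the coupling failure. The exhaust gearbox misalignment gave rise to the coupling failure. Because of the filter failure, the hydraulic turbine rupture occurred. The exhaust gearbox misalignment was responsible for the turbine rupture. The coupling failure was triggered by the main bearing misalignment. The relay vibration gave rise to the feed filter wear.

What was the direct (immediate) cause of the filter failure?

the coupling failure

Upstream contributors include the main bearing misalignment, the exhaust gearbox misalignment, the turbine rupture, but only the coupling failure feeds directly into the filter failure.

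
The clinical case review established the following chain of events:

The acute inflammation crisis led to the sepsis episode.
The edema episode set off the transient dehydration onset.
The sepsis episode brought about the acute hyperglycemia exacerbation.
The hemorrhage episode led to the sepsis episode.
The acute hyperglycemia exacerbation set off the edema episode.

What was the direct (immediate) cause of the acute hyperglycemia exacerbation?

the sepsis episode

Upstream contributors include the hemorrhage episode, the acute inflammation crisis, but only the sepsis episode feeds directly into the acute hyperglycemia exacerbation.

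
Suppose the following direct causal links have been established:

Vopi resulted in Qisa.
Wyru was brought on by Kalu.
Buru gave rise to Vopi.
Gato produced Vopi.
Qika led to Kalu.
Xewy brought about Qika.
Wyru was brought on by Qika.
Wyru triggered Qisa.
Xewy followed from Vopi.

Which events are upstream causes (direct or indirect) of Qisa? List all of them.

Immediate causes of Qisa: Vopi, Wyru.
Further upstream: Gato, Xewy, Qika, Kalu, Buru.

Buru, Gato, Kalu, Qika, Vopi, Wyru, Xewy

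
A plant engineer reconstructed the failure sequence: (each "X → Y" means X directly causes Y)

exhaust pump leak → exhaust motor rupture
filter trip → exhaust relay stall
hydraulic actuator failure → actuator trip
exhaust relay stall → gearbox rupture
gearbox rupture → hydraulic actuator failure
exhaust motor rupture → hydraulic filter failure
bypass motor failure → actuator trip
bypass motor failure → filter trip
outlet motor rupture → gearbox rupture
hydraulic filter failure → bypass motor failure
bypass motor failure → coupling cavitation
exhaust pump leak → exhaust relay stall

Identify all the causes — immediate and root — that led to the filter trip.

the bypass motor failure, the exhaust motor rupture, the exhaust pump leak, the hydraulic filter failure

Immediate cause of the filter trip: the bypass motor failure.
Further upstream: the exhaust pump leak, the exhaust motor rupture, the hydraulic filter failure.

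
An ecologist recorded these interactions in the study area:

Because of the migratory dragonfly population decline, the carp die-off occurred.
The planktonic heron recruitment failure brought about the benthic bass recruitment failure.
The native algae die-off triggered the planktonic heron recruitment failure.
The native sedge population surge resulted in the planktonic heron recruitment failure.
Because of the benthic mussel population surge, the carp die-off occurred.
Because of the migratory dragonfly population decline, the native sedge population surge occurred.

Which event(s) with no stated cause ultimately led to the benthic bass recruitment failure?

the migratory dragonfly population decline, the native algae die-off

Tracing upstream from the benthic bass recruitment failure: the benthic bass recruitment failure ← the planktonic heron recruitment failure ← the native sedge population surge ← the migratory dragonfly population decline.
A separate upstream branch: the benthic bass recruitment failure ← the planktonic heron recruitment failure ← the native algae die-off.
Each of those chain origins has no stated cause.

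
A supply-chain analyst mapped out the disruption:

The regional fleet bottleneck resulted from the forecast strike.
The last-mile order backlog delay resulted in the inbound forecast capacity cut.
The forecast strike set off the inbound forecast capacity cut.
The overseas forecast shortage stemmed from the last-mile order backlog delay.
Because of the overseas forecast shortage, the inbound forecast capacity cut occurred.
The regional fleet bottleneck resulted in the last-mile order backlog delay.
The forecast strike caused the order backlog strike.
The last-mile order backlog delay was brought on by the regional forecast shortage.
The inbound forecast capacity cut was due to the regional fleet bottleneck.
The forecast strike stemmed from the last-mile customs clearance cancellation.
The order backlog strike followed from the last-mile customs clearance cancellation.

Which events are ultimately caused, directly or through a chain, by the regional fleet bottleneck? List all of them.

the inbound forecast capacity cut, the last-mile order backlog delay, the overseas forecast shortage

Direct effects: the last-mile order backlog delay, the inbound forecast capacity cut.
2 steps out: the overseas forecast shortage.
Not reachable from it: the regional forecast shortage, the last-mile customs clearance cancellation, the forecast strike, the order backlog strike.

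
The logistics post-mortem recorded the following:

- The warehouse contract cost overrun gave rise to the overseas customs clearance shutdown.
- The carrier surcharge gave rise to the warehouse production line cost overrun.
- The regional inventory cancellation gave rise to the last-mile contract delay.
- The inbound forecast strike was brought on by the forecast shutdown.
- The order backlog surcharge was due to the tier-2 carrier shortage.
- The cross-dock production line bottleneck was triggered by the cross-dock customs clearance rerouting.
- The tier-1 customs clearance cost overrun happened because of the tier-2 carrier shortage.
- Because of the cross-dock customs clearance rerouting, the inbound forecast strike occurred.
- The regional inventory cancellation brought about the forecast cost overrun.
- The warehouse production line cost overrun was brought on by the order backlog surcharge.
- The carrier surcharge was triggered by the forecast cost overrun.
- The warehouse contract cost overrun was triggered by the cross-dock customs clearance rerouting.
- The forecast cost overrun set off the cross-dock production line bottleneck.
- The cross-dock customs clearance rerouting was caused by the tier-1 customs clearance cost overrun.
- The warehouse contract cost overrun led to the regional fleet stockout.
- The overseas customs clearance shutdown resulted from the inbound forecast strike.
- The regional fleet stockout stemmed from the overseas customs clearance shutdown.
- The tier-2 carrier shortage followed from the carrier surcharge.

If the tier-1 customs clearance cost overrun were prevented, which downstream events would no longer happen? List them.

Downstream of the tier-1 customs clearance cost overrun: the cross-dock customs clearance rerouting, the inbound forecast strike, the cross-dock production line bottleneck, the warehouse contract cost overrun, the overseas customs clearance shutdown, the regional fleet stockout.
Of those, still caused via another path: the inbound forecast strike, the cross-dock production line bottleneck, the overseas customs clearance shutdown, the regional fleet stockout.
The remainder have no surviving cause.

the cross-dock customs clearance rerouting, the warehouse contract cost overrun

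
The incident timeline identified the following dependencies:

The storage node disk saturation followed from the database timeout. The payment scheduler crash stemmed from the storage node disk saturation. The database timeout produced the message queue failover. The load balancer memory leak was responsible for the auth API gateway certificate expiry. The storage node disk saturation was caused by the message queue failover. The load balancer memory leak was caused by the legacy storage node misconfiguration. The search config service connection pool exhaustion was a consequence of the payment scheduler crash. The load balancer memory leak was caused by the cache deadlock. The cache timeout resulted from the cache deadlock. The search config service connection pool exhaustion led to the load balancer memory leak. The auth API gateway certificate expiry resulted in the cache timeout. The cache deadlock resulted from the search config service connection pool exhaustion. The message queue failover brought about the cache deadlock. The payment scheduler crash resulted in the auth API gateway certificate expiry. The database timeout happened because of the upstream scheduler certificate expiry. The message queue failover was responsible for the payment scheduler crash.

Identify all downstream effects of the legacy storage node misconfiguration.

Direct effects: the load balancer memory leak.
2 steps out: the auth API gateway certificate expiry.
3 steps out: the cache timeout.
Not reachable from it: the upstream scheduler certificate expiry, the database timeout, the message queue failover, the storage node disk saturation, the payment scheduler crash, the search config service connection pool exhaustion, the cache deadlock.

the auth API gateway certificate expiry, the cache timeout, the load balancer memory leak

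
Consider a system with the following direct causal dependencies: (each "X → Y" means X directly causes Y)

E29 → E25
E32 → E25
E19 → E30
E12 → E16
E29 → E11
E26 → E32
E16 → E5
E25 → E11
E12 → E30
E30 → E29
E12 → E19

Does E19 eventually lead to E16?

No

E19 leads to E30, E29, E25, E11; E16 is not among them.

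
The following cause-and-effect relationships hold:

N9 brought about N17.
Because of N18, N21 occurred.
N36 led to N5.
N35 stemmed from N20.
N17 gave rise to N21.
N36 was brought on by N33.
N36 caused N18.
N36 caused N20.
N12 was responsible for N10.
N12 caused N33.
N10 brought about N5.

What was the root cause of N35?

N12

Tracing upstream from N35: N35 ← N20 ← N36 ← N33 ← N12.
N12 has no stated cause, so it is the root.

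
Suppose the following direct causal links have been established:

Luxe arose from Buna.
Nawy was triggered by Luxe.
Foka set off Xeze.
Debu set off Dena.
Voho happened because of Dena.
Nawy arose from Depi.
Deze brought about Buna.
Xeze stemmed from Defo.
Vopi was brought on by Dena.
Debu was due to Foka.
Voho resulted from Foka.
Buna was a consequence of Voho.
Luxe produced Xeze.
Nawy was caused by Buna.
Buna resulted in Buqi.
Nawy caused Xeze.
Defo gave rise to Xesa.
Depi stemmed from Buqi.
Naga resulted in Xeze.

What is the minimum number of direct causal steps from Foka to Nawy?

3

Shortest chain: Foka → Voho → Buna → Nawy.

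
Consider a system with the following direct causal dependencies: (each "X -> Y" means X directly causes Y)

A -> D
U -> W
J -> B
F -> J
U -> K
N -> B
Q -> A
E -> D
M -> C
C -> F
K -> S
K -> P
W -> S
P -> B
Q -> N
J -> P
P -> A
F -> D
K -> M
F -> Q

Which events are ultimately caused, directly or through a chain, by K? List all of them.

Direct effects: M, S, P.
2 steps out: C, B, A.
3 steps out: F, D.
4 steps out: J, Q.
5 steps out: N.
Not reachable from it: U, W, E.

A, B, C, D, F, J, M, N, P, Q, S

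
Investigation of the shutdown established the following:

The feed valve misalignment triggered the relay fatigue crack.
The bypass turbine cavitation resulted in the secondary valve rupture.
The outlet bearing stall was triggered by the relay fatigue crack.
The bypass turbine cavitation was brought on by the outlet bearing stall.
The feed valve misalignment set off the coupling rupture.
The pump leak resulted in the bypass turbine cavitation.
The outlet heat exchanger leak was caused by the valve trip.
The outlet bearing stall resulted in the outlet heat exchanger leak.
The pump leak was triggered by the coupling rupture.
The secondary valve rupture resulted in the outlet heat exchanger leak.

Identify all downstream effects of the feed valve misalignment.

Direct effects: the relay fatigue crack, the coupling rupture.
2 steps out: the pump leak, the outlet bearing stall.
3 steps out: the bypass turbine cavitation, the outlet heat exchanger leak.
4 steps out: the secondary valve rupture.
Not reachable from it: the valve trip.

the bypass turbine cavitation, the coupling rupture, the outlet bearing stall, the outlet heat exchanger leak, the pump leak, the relay fatigue crack, the secondary valve rupture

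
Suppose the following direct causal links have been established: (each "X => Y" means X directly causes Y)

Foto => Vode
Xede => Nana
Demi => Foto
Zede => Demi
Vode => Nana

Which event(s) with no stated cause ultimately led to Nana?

Tracing upstream from Nana: Nana ← Vode ← Foto ← Demi ← Zede.
A separate upstream branch: Nana ← Xede.
Each of those chain origins has no stated cause.

Xede, Zede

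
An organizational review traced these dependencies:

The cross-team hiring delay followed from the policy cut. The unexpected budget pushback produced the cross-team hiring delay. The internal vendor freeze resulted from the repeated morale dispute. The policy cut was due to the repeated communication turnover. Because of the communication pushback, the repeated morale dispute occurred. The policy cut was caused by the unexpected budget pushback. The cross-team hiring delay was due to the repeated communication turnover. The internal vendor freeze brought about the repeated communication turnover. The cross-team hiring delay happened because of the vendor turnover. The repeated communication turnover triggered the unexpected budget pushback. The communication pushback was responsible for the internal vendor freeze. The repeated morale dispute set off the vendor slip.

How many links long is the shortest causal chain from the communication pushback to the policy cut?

3

Shortest chain: the communication pushback → the internal vendor freeze → the repeated communication turnover → the policy cut.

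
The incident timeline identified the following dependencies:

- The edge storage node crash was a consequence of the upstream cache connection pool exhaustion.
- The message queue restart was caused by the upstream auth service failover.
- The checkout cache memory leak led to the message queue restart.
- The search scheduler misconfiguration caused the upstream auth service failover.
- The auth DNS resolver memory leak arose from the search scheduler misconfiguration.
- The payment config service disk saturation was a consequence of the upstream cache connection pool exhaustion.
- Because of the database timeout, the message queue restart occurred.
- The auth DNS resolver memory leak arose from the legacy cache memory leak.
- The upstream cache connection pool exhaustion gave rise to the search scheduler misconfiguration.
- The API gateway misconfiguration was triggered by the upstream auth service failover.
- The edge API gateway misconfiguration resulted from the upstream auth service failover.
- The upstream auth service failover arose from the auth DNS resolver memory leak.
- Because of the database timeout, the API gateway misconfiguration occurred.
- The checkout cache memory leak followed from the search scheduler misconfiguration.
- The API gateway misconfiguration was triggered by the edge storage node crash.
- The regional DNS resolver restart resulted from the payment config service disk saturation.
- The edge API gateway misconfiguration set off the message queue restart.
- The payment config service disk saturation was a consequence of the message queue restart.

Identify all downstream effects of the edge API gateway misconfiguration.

the message queue restart, the payment config service disk saturation, the regional DNS resolver restart

Direct effects: the message queue restart.
2 steps out: the payment config service disk saturation.
3 steps out: the regional DNS resolver restart.
Not reachable from it: the upstream cache connection pool exhaustion, the edge storage node crash, the legacy cache memory leak, the search scheduler misconfiguration, the checkout cache memory leak, the auth DNS resolver memory leak, the upstream auth service failover, the database timeout, the API gateway misconfiguration.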